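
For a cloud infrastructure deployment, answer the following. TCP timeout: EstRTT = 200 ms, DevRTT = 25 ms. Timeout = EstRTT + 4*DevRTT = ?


Given: EstRTT = 200 ms, DevRTT = 25 ms
Timeout = EstRTT + 4 * DevRTT
4 * DevRTT = 4 * 25 = 100
Timeout = 200 + 100 = 300 ms

300


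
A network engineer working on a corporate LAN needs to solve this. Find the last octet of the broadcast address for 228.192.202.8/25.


Given: IP = 228.192.202.8, prefix = /25
Host bits = 32 - 25 = 7
Network last octet = 8 AND mask = 0
Host part size = 2^7 - 1 = 127
Broadcast last octet = 0 OR 127 = 127

127


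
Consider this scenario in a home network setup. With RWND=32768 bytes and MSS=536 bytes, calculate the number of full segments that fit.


Given: RWND = 32768 bytes, MSS = 536 bytes
Full segments = floor(RWND / MSS)
Full segments = floor(32768 / 536)
Full segments = floor(61.1343) = 61

61


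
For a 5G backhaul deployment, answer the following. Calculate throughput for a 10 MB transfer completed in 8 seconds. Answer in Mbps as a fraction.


Given: file = 10 MB, time = 8 s
File in Mb = 10 * 8 = 80 Mb
Throughput = 80 / 8 Mbps
Throughput = 10 Mbps

10


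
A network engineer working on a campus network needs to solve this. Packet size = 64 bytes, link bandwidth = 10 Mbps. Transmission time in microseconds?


Given: packet = 64 bytes, bandwidth = 10 Mbps
Packet in bits = 64 * 8 = 512 bits
Bandwidth = 10 * 10^6 = 10000000 bps
Time = 512 / 10000000 seconds
Time in us = 512 * 10^6 / 10000000 = 51.2

51.2


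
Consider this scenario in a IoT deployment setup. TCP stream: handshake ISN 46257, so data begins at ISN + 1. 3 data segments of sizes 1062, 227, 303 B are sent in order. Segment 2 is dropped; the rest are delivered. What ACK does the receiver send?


SYN uses sequence number 46257; first data byte = ISN + 1 = 46258.
Segment 1: SEQ = 46258, len = 1062 B, covers [46258, 47319]
Segment 2: SEQ = 47320, len = 227 B, covers [47320, 47546] [LOST]
Segment 3: SEQ = 47547, len = 303 B, covers [47547, 47849]
In-order data received: bytes [46258, 47319] (segments 1..1).
Segment 2 missing -> gap begins at byte 47320; later segments buffered out of order.
Cumulative ACK = next expected in-order byte = 46258 + 1062 = 47320

47320


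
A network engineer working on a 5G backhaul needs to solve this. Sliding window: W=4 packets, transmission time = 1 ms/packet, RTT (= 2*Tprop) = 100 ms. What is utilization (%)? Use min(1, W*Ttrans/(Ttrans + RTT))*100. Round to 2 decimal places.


Given: W = 4, Ttrans = 1 ms, RTT = 100 ms (= 2 * Tprop, Tprop = 50 ms)
Cycle time = Ttrans + RTT = 1 + 100 = 101 ms (first packet sent until its ACK returns)
W * Ttrans = 4 * 1 = 4 ms of sending per cycle
W * Ttrans / (Ttrans + RTT) = 4 / 101 = 0.039604
U = min(1, 0.039604) = 0.039604
U% = 3.96%

3.96


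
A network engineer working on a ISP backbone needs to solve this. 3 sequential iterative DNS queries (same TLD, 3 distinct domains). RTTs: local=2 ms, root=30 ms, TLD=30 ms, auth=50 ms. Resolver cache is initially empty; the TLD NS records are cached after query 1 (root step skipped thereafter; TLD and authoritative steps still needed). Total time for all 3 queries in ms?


Lookup 1 (cold cache): local + root + TLD + auth = 2 + 30 + 30 + 50 = 112 ms
Lookups 2..3 (TLD NS cached -> skip root; new domain -> still ask TLD and auth): local + TLD + auth = 2 + 30 + 50 = 82 ms each
Remaining 2 lookups: 2 * 82 = 164 ms
Total = 112 + 164 = 276 ms

276


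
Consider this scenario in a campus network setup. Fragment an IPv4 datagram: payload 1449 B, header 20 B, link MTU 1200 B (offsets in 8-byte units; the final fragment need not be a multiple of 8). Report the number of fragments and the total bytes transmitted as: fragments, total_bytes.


Max data per non-final fragment = floor((MTU - header)/8)*8 = floor((1200 - 20)/8)*8 = floor(1180/8)*8 = 1176 B
Final fragment needs no 8-byte alignment: it can carry up to MTU - header = 1180 B
Non-final fragments needed = ceil((payload - 1180) / 1176) = ceil(269/1176) = ceil(0.2287) = 1
Number of fragments = 1 + 1 = 2
Fragment sizes (data): 1 * 1176 B + 273 B (last, 273 <= 1180 OK)
Total bytes sent = payload + n_frags * header = 1449 + 2*20 = 1449 + 40 = 1489 B

2, 1489


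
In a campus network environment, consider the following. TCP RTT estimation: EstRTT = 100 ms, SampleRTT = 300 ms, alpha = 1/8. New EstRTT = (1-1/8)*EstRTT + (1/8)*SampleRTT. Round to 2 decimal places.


Given: EstRTT = 100 ms, SampleRTT = 300 ms, alpha = 1/8
New EstRTT = (1 - alpha) * EstRTT + alpha * SampleRTT
(7/8) * 100 = 87.5
(1/8) * 300 = 37.5
New EstRTT = 87.5 + 37.5 = 125 ms -> 125.00 ms (2 dp)

125.00


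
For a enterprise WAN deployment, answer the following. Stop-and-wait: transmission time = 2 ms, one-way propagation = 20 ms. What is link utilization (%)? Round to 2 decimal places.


Given: Ttrans = 2 ms, Tprop = 20 ms
RTT = 2 * Tprop = 2 * 20 = 40 ms
U = Ttrans / (Ttrans + RTT)
U = 2 / (2 + 40)
U = 2 / 42 = 0.047619
U% = 4.76%

4.76


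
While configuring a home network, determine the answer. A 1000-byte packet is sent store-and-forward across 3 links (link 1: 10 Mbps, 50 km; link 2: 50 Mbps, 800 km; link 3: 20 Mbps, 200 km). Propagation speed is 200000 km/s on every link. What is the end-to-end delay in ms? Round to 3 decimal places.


Packet = 1000 bytes = 8000 bits. Store-and-forward: sum (t_trans + t_prop) per link.
Link 1: t_trans = 8000/(10*10^6) s = 0.8000 ms; t_prop = 50/200000 s = 0.2500 ms; subtotal = 1.0500 ms
Link 2: t_trans = 8000/(50*10^6) s = 0.1600 ms; t_prop = 800/200000 s = 4.0000 ms; subtotal = 4.1600 ms
Link 3: t_trans = 8000/(20*10^6) s = 0.4000 ms; t_prop = 200/200000 s = 1.0000 ms; subtotal = 1.4000 ms
End-to-end = 1.0500 + 4.1600 + 1.4000 = 6.6100 ms -> 6.610 ms (3 dp)

6.610


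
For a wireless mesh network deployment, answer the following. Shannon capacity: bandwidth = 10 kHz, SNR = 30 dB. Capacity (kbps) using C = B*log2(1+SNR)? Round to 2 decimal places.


Given: B = 10 kHz, SNR = 30 dB
SNR linear = 10^(30/10) = 1000
1 + SNR = 1001
log2(1001) = 9.9672262588
C = 10 * 1000 * 9.9672262588 = 99672.2626 bps
C = 99.672263 kbps -> 99.67 kbps (2 dp)

99.67


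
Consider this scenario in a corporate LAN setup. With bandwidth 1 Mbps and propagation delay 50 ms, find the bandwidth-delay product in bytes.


Given: bandwidth = 1 Mbps, delay = 50 ms
BDP in bits = 1 * 10^6 * 50 / 1000
BDP in bits = 50000
BDP in bytes = 50000 / 8 = 6250

6250


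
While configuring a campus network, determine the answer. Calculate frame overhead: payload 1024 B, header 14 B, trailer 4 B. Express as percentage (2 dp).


Given: payload = 1024 B, header = 14 B, trailer = 4 B
Overhead bytes = header + trailer = 14 + 4 = 18
Total frame = payload + overhead = 1024 + 18 = 1042
Overhead % = 18 / 1042 * 100 = 1.7274% -> 1.73% (2 dp)

1.73


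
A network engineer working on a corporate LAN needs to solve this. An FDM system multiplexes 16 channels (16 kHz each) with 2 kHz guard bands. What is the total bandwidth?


Given: 16 channels, 16 kHz each, guard = 2 kHz
Channel bandwidth = 16 * 16 = 256 kHz
Guard bands = 15 gaps * 2 kHz = 30 kHz
Total = 256 + 30 = 286 kHz

286


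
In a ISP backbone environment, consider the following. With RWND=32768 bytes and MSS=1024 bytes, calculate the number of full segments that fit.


Given: RWND = 32768 bytes, MSS = 1024 bytes
Full segments = floor(RWND / MSS)
Full segments = floor(32768 / 1024)
Full segments = floor(32.0) = 32

32


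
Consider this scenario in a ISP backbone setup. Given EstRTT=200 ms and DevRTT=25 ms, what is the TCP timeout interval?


Given: EstRTT = 200 ms, DevRTT = 25 ms
Timeout = EstRTT + 4 * DevRTT
4 * DevRTT = 4 * 25 = 100
Timeout = 200 + 100 = 300 ms

300


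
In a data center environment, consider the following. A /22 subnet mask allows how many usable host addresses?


Given: subnet mask /22
Host bits = 32 - 22 = 10
Total addresses = 2^10 = 1024
Usable hosts = 1024 - 2 (network + broadcast) = 1022

1022


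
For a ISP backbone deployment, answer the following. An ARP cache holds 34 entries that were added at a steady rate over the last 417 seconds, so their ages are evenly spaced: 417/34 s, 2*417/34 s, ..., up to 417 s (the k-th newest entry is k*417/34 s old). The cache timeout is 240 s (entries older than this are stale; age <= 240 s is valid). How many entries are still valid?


Ages are k * 417/34 s for k = 1..34 (spacing = 12.2647 s).
Entry k is valid iff k * 417/34 <= 240 iff k <= 34 * 240 / 417 = 19.5683
n_valid = floor(19.5683) = 19
(n_stale = 34 - 19 = 15)

19


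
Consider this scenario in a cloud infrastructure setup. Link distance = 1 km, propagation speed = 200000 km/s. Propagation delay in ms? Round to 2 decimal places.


Given: distance = 1 km, speed = 200000 km/s
Delay = distance / speed = 1 / 200000 seconds
Delay in ms = 1 * 1000 / 200000
Delay = 0.0050 ms
Rounded to 2 dp = 0.01 ms

0.01


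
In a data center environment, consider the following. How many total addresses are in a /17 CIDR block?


Given: CIDR prefix /17
Host bits = 32 - 17 = 15
Total addresses = 2^15 = 32768

32768


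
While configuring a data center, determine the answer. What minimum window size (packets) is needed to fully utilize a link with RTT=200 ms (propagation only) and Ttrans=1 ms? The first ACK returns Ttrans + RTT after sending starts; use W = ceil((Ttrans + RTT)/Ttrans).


Given: Ttrans = 1 ms, RTT = 200 ms (= 2 * Tprop, Tprop = 100 ms)
Time until first ACK returns = Ttrans + RTT = 1 + 200 = 201 ms
Need W * Ttrans >= Ttrans + RTT  ->  W >= (Ttrans + RTT) / Ttrans
(Ttrans + RTT) / Ttrans = 201 / 1 = 201
W_min = ceil(201) = 201

201


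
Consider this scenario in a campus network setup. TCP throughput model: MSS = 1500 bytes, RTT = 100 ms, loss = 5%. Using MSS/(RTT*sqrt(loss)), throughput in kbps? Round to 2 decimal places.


Given: MSS = 1500 bytes, RTT = 100 ms, loss = 5%
RTT in seconds = 100 / 1000 = 0.1
Loss rate = 5% = 0.05
sqrt(loss) = sqrt(0.05) = 0.223606797750
Throughput (bytes/s) = 1500 / (0.1 * 0.223606797750) = 67082.0393
Throughput (kbps) = 67082.0393 * 8 / 1000 = 536.656315 -> 536.66 kbps (2 dp)

536.66


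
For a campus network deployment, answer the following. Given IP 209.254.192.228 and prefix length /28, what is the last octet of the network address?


Given: IP = 209.254.192.228, prefix = /28
Subnet mask = 255.255.255.240
Last octet of IP: 228
Last octet of mask: 240
Network last octet = 228 AND 240 = 224

224


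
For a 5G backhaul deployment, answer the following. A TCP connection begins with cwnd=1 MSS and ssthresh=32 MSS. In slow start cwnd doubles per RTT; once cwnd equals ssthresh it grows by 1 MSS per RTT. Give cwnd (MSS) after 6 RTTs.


RTT 0: cwnd = 1 MSS (initial)
RTT 1: cwnd = 2 MSS (slow start, doubled)
RTT 2: cwnd = 4 MSS (slow start, doubled)
RTT 3: cwnd = 8 MSS (slow start, doubled)
RTT 4: cwnd = 16 MSS (slow start, doubled)
RTT 5: cwnd = 32 MSS (slow start, doubled)
RTT 6: cwnd = 33 MSS (congestion avoidance, +1)

33


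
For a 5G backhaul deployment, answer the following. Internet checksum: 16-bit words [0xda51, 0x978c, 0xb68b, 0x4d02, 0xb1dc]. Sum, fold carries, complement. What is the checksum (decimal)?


Given words: [0xda51, 0x978c, 0xb68b, 0x4d02, 0xb1dc]
Step 1: Sum all words
Raw sum = 55889 + 38796 + 46731 + 19714 + 45532 = 206662
Step 2: Fold carry: (10054 + 3) = 10057
One's complement = ~10057 & 0xFFFF = 55478

55478


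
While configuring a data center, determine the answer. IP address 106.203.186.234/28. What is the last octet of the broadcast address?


Given: IP = 106.203.186.234, prefix = /28
Host bits = 32 - 28 = 4
Network last octet = 234 AND mask = 224
Host part size = 2^4 - 1 = 15
Broadcast last octet = 224 OR 15 = 239

239


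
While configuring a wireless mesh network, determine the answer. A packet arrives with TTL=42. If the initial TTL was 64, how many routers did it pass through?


Given: initial TTL = 64, received TTL = 42
Hops = initial TTL - received TTL
Hops = 64 - 42 = 22

22


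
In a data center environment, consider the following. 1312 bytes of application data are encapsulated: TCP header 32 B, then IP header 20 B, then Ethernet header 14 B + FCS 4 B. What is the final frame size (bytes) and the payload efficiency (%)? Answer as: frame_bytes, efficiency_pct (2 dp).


TCP segment = 1312 + 32 = 1344 B
IP packet = 1344 + 20 = 1364 B
Ethernet frame = 1364 + 14 + 4 = 1382 B
Efficiency = app / frame = 1312 / 1382 = 0.949349 = 94.9349% -> 94.93% (2 dp)

1382, 94.93


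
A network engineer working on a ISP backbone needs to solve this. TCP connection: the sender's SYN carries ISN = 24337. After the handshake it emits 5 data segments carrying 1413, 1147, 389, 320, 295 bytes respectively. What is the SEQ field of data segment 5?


The SYN occupies sequence number ISN = 24337, so the first data byte is ISN + 1 = 24338.
SEQ of data segment i = (ISN + 1) + sum of payload sizes of segments 1..i-1.
Segment 1: SEQ = 24338, payload = 1413 bytes
Segment 2: SEQ = 25751, payload = 1147 bytes
Segment 3: SEQ = 26898, payload = 389 bytes
Segment 4: SEQ = 27287, payload = 320 bytes
Segment 5: SEQ = 27607, payload = 295 bytes
SEQ of segment 5 = 24338 + 1413 + 1147 + 389 + 320 = 27607

27607


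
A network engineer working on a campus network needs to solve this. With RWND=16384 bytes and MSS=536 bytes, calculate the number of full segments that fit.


Given: RWND = 16384 bytes, MSS = 536 bytes
Full segments = floor(RWND / MSS)
Full segments = floor(16384 / 536)
Full segments = floor(30.5672) = 30

30


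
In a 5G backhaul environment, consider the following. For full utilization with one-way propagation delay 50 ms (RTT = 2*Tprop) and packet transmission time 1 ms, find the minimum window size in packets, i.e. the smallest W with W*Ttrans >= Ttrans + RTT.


Given: Ttrans = 1 ms, RTT = 100 ms (= 2 * Tprop, Tprop = 50 ms)
Time until first ACK returns = Ttrans + RTT = 1 + 100 = 101 ms
Need W * Ttrans >= Ttrans + RTT  ->  W >= (Ttrans + RTT) / Ttrans
(Ttrans + RTT) / Ttrans = 101 / 1 = 101
W_min = ceil(101) = 101

101


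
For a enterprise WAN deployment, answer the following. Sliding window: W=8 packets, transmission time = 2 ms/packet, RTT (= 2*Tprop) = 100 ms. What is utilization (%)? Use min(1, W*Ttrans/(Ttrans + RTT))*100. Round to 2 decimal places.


Given: W = 8, Ttrans = 2 ms, RTT = 100 ms (= 2 * Tprop, Tprop = 50 ms)
Cycle time = Ttrans + RTT = 2 + 100 = 102 ms (first packet sent until its ACK returns)
W * Ttrans = 8 * 2 = 16 ms of sending per cycle
W * Ttrans / (Ttrans + RTT) = 16 / 102 = 0.156863
U = min(1, 0.156863) = 0.156863
U% = 15.69%

15.69


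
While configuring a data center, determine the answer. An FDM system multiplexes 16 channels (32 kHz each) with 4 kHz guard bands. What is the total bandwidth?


Given: 16 channels, 32 kHz each, guard = 4 kHz
Channel bandwidth = 16 * 32 = 512 kHz
Guard bands = 15 gaps * 4 kHz = 60 kHz
Total = 512 + 60 = 572 kHz

572


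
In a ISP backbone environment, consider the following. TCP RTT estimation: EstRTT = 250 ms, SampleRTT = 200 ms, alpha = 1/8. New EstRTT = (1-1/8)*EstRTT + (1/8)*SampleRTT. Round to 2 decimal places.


Given: EstRTT = 250 ms, SampleRTT = 200 ms, alpha = 1/8
New EstRTT = (1 - alpha) * EstRTT + alpha * SampleRTT
(7/8) * 250 = 218.75
(1/8) * 200 = 25
New EstRTT = 218.75 + 25 = 243.75 ms -> 243.75 ms (2 dp)

243.75


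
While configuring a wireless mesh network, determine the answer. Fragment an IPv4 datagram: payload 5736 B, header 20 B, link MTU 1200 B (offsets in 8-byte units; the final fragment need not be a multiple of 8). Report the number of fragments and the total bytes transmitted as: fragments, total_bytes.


Max data per non-final fragment = floor((MTU - header)/8)*8 = floor((1200 - 20)/8)*8 = floor(1180/8)*8 = 1176 B
Final fragment needs no 8-byte alignment: it can carry up to MTU - header = 1180 B
Non-final fragments needed = ceil((payload - 1180) / 1176) = ceil(4556/1176) = ceil(3.8741) = 4
Number of fragments = 4 + 1 = 5
Fragment sizes (data): 4 * 1176 B + 1032 B (last, 1032 <= 1180 OK)
Total bytes sent = payload + n_frags * header = 5736 + 5*20 = 5736 + 100 = 5836 B

5, 5836


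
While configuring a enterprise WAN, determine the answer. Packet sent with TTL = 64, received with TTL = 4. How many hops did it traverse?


Given: initial TTL = 64, received TTL = 4
Hops = initial TTL - received TTL
Hops = 64 - 4 = 60

60


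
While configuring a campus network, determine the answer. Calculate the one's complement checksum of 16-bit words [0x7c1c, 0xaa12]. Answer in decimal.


Given words: [0x7c1c, 0xaa12]
Step 1: Sum all words
Raw sum = 31772 + 43538 = 75310
Step 2: Fold carry: (9774 + 1) = 9775
One's complement = ~9775 & 0xFFFF = 55760

55760


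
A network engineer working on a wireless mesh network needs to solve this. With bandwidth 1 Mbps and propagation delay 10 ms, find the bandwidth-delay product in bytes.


Given: bandwidth = 1 Mbps, delay = 10 ms
BDP in bits = 1 * 10^6 * 10 / 1000
BDP in bits = 10000
BDP in bytes = 10000 / 8 = 1250

1250


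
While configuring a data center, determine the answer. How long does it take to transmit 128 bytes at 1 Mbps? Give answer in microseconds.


Given: packet = 128 bytes, bandwidth = 1 Mbps
Packet in bits = 128 * 8 = 1024 bits
Bandwidth = 1 * 10^6 = 1000000 bps
Time = 1024 / 1000000 seconds
Time in us = 1024 * 10^6 / 1000000 = 1024

1024


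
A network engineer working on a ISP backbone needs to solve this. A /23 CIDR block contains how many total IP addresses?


Given: CIDR prefix /23
Host bits = 32 - 23 = 9
Total addresses = 2^9 = 512

512


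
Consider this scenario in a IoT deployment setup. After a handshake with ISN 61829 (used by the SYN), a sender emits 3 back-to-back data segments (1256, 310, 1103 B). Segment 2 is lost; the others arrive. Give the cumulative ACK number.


SYN uses sequence number 61829; first data byte = ISN + 1 = 61830.
Segment 1: SEQ = 61830, len = 1256 B, covers [61830, 63085]
Segment 2: SEQ = 63086, len = 310 B, covers [63086, 63395] [LOST]
Segment 3: SEQ = 63396, len = 1103 B, covers [63396, 64498]
In-order data received: bytes [61830, 63085] (segments 1..1).
Segment 2 missing -> gap begins at byte 63086; later segments buffered out of order.
Cumulative ACK = next expected in-order byte = 61830 + 1256 = 63086

63086


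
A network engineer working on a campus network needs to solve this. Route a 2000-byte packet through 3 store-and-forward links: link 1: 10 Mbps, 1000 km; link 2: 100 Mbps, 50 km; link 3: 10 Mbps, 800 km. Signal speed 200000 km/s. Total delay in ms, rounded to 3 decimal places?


Packet = 2000 bytes = 16000 bits. Store-and-forward: sum (t_trans + t_prop) per link.
Link 1: t_trans = 16000/(10*10^6) s = 1.6000 ms; t_prop = 1000/200000 s = 5.0000 ms; subtotal = 6.6000 ms
Link 2: t_trans = 16000/(100*10^6) s = 0.1600 ms; t_prop = 50/200000 s = 0.2500 ms; subtotal = 0.4100 ms
Link 3: t_trans = 16000/(10*10^6) s = 1.6000 ms; t_prop = 800/200000 s = 4.0000 ms; subtotal = 5.6000 ms
End-to-end = 6.6000 + 0.4100 + 5.6000 = 12.6100 ms -> 12.610 ms (3 dp)

12.610


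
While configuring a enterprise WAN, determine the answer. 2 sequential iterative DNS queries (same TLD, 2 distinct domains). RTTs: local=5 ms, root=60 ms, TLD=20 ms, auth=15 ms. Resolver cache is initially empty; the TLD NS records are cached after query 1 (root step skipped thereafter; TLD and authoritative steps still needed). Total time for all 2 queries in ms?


Lookup 1 (cold cache): local + root + TLD + auth = 5 + 60 + 20 + 15 = 100 ms
Lookups 2..2 (TLD NS cached -> skip root; new domain -> still ask TLD and auth): local + TLD + auth = 5 + 20 + 15 = 40 ms each
Remaining 1 lookups: 1 * 40 = 40 ms
Total = 100 + 40 = 140 ms

140


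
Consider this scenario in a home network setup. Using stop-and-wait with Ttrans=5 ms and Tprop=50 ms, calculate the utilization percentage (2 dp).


Given: Ttrans = 5 ms, Tprop = 50 ms
RTT = 2 * Tprop = 2 * 50 = 100 ms
U = Ttrans / (Ttrans + RTT)
U = 5 / (5 + 100)
U = 5 / 105 = 0.047619
U% = 4.76%

4.76


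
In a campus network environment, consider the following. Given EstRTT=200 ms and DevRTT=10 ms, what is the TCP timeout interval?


Given: EstRTT = 200 ms, DevRTT = 10 ms
Timeout = EstRTT + 4 * DevRTT
4 * DevRTT = 4 * 10 = 40
Timeout = 200 + 40 = 240 ms

240


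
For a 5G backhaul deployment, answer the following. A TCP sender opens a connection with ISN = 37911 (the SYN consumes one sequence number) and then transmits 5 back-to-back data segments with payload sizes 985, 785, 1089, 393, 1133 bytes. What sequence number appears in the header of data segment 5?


The SYN occupies sequence number ISN = 37911, so the first data byte is ISN + 1 = 37912.
SEQ of data segment i = (ISN + 1) + sum of payload sizes of segments 1..i-1.
Segment 1: SEQ = 37912, payload = 985 bytes
Segment 2: SEQ = 38897, payload = 785 bytes
Segment 3: SEQ = 39682, payload = 1089 bytes
Segment 4: SEQ = 40771, payload = 393 bytes
Segment 5: SEQ = 41164, payload = 1133 bytes
SEQ of segment 5 = 37912 + 985 + 785 + 1089 + 393 = 41164

41164


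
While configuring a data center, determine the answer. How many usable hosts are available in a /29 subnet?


Given: subnet mask /29
Host bits = 32 - 29 = 3
Total addresses = 2^3 = 8
Usable hosts = 8 - 2 (network + broadcast) = 6

6


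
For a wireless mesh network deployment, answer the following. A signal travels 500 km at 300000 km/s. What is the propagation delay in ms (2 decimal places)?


Given: distance = 500 km, speed = 300000 km/s
Delay = distance / speed = 500 / 300000 seconds
Delay in ms = 500 * 1000 / 300000
Delay = 1.6667 ms
Rounded to 2 dp = 1.67 ms

1.67


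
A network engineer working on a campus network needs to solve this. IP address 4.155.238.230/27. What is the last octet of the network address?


Given: IP = 4.155.238.230, prefix = /27
Subnet mask = 255.255.255.224
Last octet of IP: 230
Last octet of mask: 224
Network last octet = 230 AND 224 = 224

224


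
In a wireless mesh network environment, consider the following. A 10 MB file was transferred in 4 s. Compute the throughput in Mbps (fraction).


Given: file = 10 MB, time = 4 s
File in Mb = 10 * 8 = 80 Mb
Throughput = 80 / 4 Mbps
Throughput = 20 Mbps

20


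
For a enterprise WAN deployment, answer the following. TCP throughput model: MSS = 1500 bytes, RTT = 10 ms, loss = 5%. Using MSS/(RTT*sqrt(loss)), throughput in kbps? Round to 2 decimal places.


Given: MSS = 1500 bytes, RTT = 10 ms, loss = 5%
RTT in seconds = 10 / 1000 = 0.01
Loss rate = 5% = 0.05
sqrt(loss) = sqrt(0.05) = 0.223606797750
Throughput (bytes/s) = 1500 / (0.01 * 0.223606797750) = 670820.3932
Throughput (kbps) = 670820.3932 * 8 / 1000 = 5366.563146 -> 5366.56 kbps (2 dp)

5366.56


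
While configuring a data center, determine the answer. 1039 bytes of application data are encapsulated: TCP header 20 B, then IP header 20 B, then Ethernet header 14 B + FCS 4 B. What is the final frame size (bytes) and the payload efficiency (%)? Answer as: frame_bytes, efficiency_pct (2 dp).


TCP segment = 1039 + 20 = 1059 B
IP packet = 1059 + 20 = 1079 B
Ethernet frame = 1079 + 14 + 4 = 1097 B
Efficiency = app / frame = 1039 / 1097 = 0.947129 = 94.7129% -> 94.71% (2 dp)

1097, 94.71


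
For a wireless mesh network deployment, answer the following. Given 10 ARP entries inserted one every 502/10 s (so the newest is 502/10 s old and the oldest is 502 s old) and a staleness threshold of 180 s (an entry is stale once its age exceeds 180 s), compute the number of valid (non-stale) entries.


Ages are k * 502/10 s for k = 1..10 (spacing = 50.2000 s).
Entry k is valid iff k * 502/10 <= 180 iff k <= 10 * 180 / 502 = 3.5857
n_valid = floor(3.5857) = 3
(n_stale = 10 - 3 = 7)

3


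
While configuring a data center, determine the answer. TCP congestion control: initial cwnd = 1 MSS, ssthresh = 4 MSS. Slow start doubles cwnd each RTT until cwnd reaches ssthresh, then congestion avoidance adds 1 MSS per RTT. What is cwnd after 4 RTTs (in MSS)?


RTT 0: cwnd = 1 MSS (initial)
RTT 1: cwnd = 2 MSS (slow start, doubled)
RTT 2: cwnd = 4 MSS (slow start, doubled)
RTT 3: cwnd = 5 MSS (congestion avoidance, +1)
RTT 4: cwnd = 6 MSS (congestion avoidance, +1)

6


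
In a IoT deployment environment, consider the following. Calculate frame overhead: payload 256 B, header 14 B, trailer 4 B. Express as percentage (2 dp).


Given: payload = 256 B, header = 14 B, trailer = 4 B
Overhead bytes = header + trailer = 14 + 4 = 18
Total frame = payload + overhead = 256 + 18 = 274
Overhead % = 18 / 274 * 100 = 6.5693% -> 6.57% (2 dp)

6.57


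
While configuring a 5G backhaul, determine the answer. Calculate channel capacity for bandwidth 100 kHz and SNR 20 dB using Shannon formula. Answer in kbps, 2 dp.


Given: B = 100 kHz, SNR = 20 dB
SNR linear = 10^(20/10) = 100
1 + SNR = 101
log2(101) = 6.6582114828
C = 100 * 1000 * 6.6582114828 = 665821.1483 bps
C = 665.821148 kbps -> 665.82 kbps (2 dp)

665.82


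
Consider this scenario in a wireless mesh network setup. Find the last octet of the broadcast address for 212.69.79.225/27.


Given: IP = 212.69.79.225, prefix = /27
Host bits = 32 - 27 = 5
Network last octet = 225 AND mask = 224
Host part size = 2^5 - 1 = 31
Broadcast last octet = 224 OR 31 = 255

255


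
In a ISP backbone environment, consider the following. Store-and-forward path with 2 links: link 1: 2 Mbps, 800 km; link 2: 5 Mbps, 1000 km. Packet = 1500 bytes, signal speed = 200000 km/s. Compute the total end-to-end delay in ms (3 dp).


Packet = 1500 bytes = 12000 bits. Store-and-forward: sum (t_trans + t_prop) per link.
Link 1: t_trans = 12000/(2*10^6) s = 6.0000 ms; t_prop = 800/200000 s = 4.0000 ms; subtotal = 10.0000 ms
Link 2: t_trans = 12000/(5*10^6) s = 2.4000 ms; t_prop = 1000/200000 s = 5.0000 ms; subtotal = 7.4000 ms
End-to-end = 10.0000 + 7.4000 = 17.4000 ms -> 17.400 ms (3 dp)

17.400


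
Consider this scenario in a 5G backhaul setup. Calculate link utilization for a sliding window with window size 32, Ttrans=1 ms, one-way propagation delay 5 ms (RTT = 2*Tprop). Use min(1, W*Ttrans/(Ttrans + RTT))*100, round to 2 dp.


Given: W = 32, Ttrans = 1 ms, RTT = 10 ms (= 2 * Tprop, Tprop = 5 ms)
Cycle time = Ttrans + RTT = 1 + 10 = 11 ms (first packet sent until its ACK returns)
W * Ttrans = 32 * 1 = 32 ms of sending per cycle
W * Ttrans / (Ttrans + RTT) = 32 / 11 = 2.909091
U = min(1, 2.909091) = 1.000000
U% = 100.00%

100.00


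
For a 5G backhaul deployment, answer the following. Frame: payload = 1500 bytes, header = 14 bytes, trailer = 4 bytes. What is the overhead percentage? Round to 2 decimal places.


Given: payload = 1500 B, header = 14 B, trailer = 4 B
Overhead bytes = header + trailer = 14 + 4 = 18
Total frame = payload + overhead = 1500 + 18 = 1518
Overhead % = 18 / 1518 * 100 = 1.1858% -> 1.19% (2 dp)

1.19


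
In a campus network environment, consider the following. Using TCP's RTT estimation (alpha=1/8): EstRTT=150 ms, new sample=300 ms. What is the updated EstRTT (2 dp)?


Given: EstRTT = 150 ms, SampleRTT = 300 ms, alpha = 1/8
New EstRTT = (1 - alpha) * EstRTT + alpha * SampleRTT
(7/8) * 150 = 131.25
(1/8) * 300 = 37.5
New EstRTT = 131.25 + 37.5 = 168.75 ms -> 168.75 ms (2 dp)

168.75


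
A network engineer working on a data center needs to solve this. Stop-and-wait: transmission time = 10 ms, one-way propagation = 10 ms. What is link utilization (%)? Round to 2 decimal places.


Given: Ttrans = 10 ms, Tprop = 10 ms
RTT = 2 * Tprop = 2 * 10 = 20 ms
U = Ttrans / (Ttrans + RTT)
U = 10 / (10 + 20)
U = 10 / 30 = 0.333333
U% = 33.33%

33.33


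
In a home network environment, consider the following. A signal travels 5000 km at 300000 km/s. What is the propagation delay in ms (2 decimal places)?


Given: distance = 5000 km, speed = 300000 km/s
Delay = distance / speed = 5000 / 300000 seconds
Delay in ms = 5000 * 1000 / 300000
Delay = 16.6667 ms
Rounded to 2 dp = 16.67 ms

16.67


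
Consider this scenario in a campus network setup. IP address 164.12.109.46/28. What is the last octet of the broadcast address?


Given: IP = 164.12.109.46, prefix = /28
Host bits = 32 - 28 = 4
Network last octet = 46 AND mask = 32
Host part size = 2^4 - 1 = 15
Broadcast last octet = 32 OR 15 = 47

47


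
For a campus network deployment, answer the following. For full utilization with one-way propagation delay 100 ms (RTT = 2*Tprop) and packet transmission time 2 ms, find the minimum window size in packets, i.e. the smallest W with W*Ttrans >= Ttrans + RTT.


Given: Ttrans = 2 ms, RTT = 200 ms (= 2 * Tprop, Tprop = 100 ms)
Time until first ACK returns = Ttrans + RTT = 2 + 200 = 202 ms
Need W * Ttrans >= Ttrans + RTT  ->  W >= (Ttrans + RTT) / Ttrans
(Ttrans + RTT) / Ttrans = 202 / 2 = 101
W_min = ceil(101) = 101

101


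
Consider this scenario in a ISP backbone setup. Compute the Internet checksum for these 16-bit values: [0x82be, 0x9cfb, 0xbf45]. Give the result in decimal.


Given words: [0x82be, 0x9cfb, 0xbf45]
Step 1: Sum all words
Raw sum = 33470 + 40187 + 48965 = 122622
Step 2: Fold carry: (57086 + 1) = 57087
One's complement = ~57087 & 0xFFFF = 8448

8448


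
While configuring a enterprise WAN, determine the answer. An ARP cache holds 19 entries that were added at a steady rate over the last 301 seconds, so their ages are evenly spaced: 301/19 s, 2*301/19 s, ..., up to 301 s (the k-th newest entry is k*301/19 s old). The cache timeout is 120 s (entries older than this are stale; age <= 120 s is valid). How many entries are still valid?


Ages are k * 301/19 s for k = 1..19 (spacing = 15.8421 s).
Entry k is valid iff k * 301/19 <= 120 iff k <= 19 * 120 / 301 = 7.5748
n_valid = floor(7.5748) = 7
(n_stale = 19 - 7 = 12)

7


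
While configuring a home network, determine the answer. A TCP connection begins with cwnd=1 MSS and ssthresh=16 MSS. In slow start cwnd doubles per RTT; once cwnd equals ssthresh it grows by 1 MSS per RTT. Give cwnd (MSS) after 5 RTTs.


RTT 0: cwnd = 1 MSS (initial)
RTT 1: cwnd = 2 MSS (slow start, doubled)
RTT 2: cwnd = 4 MSS (slow start, doubled)
RTT 3: cwnd = 8 MSS (slow start, doubled)
RTT 4: cwnd = 16 MSS (slow start, doubled)
RTT 5: cwnd = 17 MSS (congestion avoidance, +1)

17


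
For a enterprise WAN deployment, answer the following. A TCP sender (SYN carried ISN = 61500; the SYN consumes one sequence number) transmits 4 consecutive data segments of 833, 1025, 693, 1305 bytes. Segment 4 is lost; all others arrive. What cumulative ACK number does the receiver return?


SYN uses sequence number 61500; first data byte = ISN + 1 = 61501.
Segment 1: SEQ = 61501, len = 833 B, covers [61501, 62333]
Segment 2: SEQ = 62334, len = 1025 B, covers [62334, 63358]
Segment 3: SEQ = 63359, len = 693 B, covers [63359, 64051]
Segment 4: SEQ = 64052, len = 1305 B, covers [64052, 65356] [LOST]
In-order data received: bytes [61501, 64051] (segments 1..3).
Segment 4 missing -> gap begins at byte 64052.
Cumulative ACK = next expected in-order byte = 61501 + 833 + 1025 + 693 = 64052

64052


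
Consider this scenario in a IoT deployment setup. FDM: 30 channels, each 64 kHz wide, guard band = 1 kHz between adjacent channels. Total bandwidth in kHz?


Given: 30 channels, 64 kHz each, guard = 1 kHz
Channel bandwidth = 30 * 64 = 1920 kHz
Guard bands = 29 gaps * 1 kHz = 29 kHz
Total = 1920 + 29 = 1949 kHz

1949


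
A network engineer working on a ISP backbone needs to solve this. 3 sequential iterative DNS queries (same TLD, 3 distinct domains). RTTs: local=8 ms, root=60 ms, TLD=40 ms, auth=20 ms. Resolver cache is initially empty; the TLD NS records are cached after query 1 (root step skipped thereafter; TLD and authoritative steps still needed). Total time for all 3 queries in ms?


Lookup 1 (cold cache): local + root + TLD + auth = 8 + 60 + 40 + 20 = 128 ms
Lookups 2..3 (TLD NS cached -> skip root; new domain -> still ask TLD and auth): local + TLD + auth = 8 + 40 + 20 = 68 ms each
Remaining 2 lookups: 2 * 68 = 136 ms
Total = 128 + 136 = 264 ms

264


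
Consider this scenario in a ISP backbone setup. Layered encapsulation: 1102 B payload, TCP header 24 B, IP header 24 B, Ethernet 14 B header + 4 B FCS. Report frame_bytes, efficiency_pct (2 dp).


TCP segment = 1102 + 24 = 1126 B
IP packet = 1126 + 24 = 1150 B
Ethernet frame = 1150 + 14 + 4 = 1168 B
Efficiency = app / frame = 1102 / 1168 = 0.943493 = 94.3493% -> 94.35% (2 dp)

1168, 94.35


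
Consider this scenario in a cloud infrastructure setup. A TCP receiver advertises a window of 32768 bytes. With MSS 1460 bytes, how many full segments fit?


Given: RWND = 32768 bytes, MSS = 1460 bytes
Full segments = floor(RWND / MSS)
Full segments = floor(32768 / 1460)
Full segments = floor(22.4438) = 22

22


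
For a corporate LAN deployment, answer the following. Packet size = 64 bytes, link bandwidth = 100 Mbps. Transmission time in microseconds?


Given: packet = 64 bytes, bandwidth = 100 Mbps
Packet in bits = 64 * 8 = 512 bits
Bandwidth = 100 * 10^6 = 100000000 bps
Time = 512 / 100000000 seconds
Time in us = 512 * 10^6 / 100000000 = 5.12

5.12


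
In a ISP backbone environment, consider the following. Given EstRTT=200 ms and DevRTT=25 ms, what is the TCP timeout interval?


Given: EstRTT = 200 ms, DevRTT = 25 ms
Timeout = EstRTT + 4 * DevRTT
4 * DevRTT = 4 * 25 = 100
Timeout = 200 + 100 = 300 ms

300


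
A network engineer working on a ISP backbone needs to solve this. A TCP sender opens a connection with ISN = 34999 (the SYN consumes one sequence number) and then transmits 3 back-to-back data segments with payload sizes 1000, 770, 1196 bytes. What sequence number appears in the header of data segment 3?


The SYN occupies sequence number ISN = 34999, so the first data byte is ISN + 1 = 35000.
SEQ of data segment i = (ISN + 1) + sum of payload sizes of segments 1..i-1.
Segment 1: SEQ = 35000, payload = 1000 bytes
Segment 2: SEQ = 36000, payload = 770 bytes
Segment 3: SEQ = 36770, payload = 1196 bytes
SEQ of segment 3 = 35000 + 1000 + 770 = 36770

36770


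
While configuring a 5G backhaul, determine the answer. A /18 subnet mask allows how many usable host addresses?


Given: subnet mask /18
Host bits = 32 - 18 = 14
Total addresses = 2^14 = 16384
Usable hosts = 16384 - 2 (network + broadcast) = 16382

16382


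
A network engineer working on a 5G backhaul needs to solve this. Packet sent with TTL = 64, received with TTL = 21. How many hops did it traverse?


Given: initial TTL = 64, received TTL = 21
Hops = initial TTL - received TTL
Hops = 64 - 21 = 43

43


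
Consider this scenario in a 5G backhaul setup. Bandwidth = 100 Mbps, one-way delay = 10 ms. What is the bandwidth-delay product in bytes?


Given: bandwidth = 100 Mbps, delay = 10 ms
BDP in bits = 100 * 10^6 * 10 / 1000
BDP in bits = 1000000
BDP in bytes = 1000000 / 8 = 125000

125000


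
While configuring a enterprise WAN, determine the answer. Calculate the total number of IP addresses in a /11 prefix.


Given: CIDR prefix /11
Host bits = 32 - 11 = 21
Total addresses = 2^21 = 2097152

2097152


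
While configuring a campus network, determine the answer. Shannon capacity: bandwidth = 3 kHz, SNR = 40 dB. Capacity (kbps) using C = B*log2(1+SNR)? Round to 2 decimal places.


Given: B = 3 kHz, SNR = 40 dB
SNR linear = 10^(40/10) = 10000
1 + SNR = 10001
log2(10001) = 13.2878566418
C = 3 * 1000 * 13.2878566418 = 39863.5699 bps
C = 39.863570 kbps -> 39.86 kbps (2 dp)

39.86


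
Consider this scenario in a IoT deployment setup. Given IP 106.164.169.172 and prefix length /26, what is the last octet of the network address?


Given: IP = 106.164.169.172, prefix = /26
Subnet mask = 255.255.255.192
Last octet of IP: 172
Last octet of mask: 192
Network last octet = 172 AND 192 = 128

128


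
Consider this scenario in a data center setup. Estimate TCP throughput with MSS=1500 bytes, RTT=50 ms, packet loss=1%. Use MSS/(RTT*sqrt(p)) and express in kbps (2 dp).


Given: MSS = 1500 bytes, RTT = 50 ms, loss = 1%
RTT in seconds = 50 / 1000 = 0.05
Loss rate = 1% = 0.01
sqrt(loss) = sqrt(0.01) = 0.1
Throughput (bytes/s) = 1500 / (0.05 * 0.1) = 300000.0000
Throughput (kbps) = 300000.0000 * 8 / 1000 = 2400.000000 -> 2400.00 kbps (2 dp)

2400.00


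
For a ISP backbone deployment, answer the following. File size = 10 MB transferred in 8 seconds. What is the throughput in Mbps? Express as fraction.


Given: file = 10 MB, time = 8 s
File in Mb = 10 * 8 = 80 Mb
Throughput = 80 / 8 Mbps
Throughput = 10 Mbps

10


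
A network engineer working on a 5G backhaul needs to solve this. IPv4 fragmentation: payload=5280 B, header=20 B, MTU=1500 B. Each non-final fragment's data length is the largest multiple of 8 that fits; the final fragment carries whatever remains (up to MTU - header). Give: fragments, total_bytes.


Max data per non-final fragment = floor((MTU - header)/8)*8 = floor((1500 - 20)/8)*8 = floor(1480/8)*8 = 1480 B
Final fragment needs no 8-byte alignment: it can carry up to MTU - header = 1480 B
Non-final fragments needed = ceil((payload - 1480) / 1480) = ceil(3800/1480) = ceil(2.5676) = 3
Number of fragments = 3 + 1 = 4
Fragment sizes (data): 3 * 1480 B + 840 B (last, 840 <= 1480 OK)
Total bytes sent = payload + n_frags * header = 5280 + 4*20 = 5280 + 80 = 5360 B

4, 5360


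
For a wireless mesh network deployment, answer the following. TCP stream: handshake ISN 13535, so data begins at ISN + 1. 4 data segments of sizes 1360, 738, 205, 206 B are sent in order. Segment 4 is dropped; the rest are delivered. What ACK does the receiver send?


SYN uses sequence number 13535; first data byte = ISN + 1 = 13536.
Segment 1: SEQ = 13536, len = 1360 B, covers [13536, 14895]
Segment 2: SEQ = 14896, len = 738 B, covers [14896, 15633]
Segment 3: SEQ = 15634, len = 205 B, covers [15634, 15838]
Segment 4: SEQ = 15839, len = 206 B, covers [15839, 16044] [LOST]
In-order data received: bytes [13536, 15838] (segments 1..3).
Segment 4 missing -> gap begins at byte 15839.
Cumulative ACK = next expected in-order byte = 13536 + 1360 + 738 + 205 = 15839

15839


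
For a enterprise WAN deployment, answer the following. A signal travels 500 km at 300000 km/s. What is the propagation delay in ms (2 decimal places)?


Given: distance = 500 km, speed = 300000 km/s
Delay = distance / speed = 500 / 300000 seconds
Delay in ms = 500 * 1000 / 300000
Delay = 1.6667 ms
Rounded to 2 dp = 1.67 ms

1.67


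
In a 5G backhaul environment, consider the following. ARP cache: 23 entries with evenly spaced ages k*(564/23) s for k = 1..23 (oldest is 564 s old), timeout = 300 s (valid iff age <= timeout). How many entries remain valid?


Ages are k * 564/23 s for k = 1..23 (spacing = 24.5217 s).
Entry k is valid iff k * 564/23 <= 300 iff k <= 23 * 300 / 564 = 12.2340
n_valid = floor(12.2340) = 12
(n_stale = 23 - 12 = 11)

12


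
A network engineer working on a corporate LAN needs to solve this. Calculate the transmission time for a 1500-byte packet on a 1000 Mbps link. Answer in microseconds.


Given: packet = 1500 bytes, bandwidth = 1000 Mbps
Packet in bits = 1500 * 8 = 12000 bits
Bandwidth = 1000 * 10^6 = 1000000000 bps
Time = 12000 / 1000000000 seconds
Time in us = 12000 * 10^6 / 1000000000 = 12

12


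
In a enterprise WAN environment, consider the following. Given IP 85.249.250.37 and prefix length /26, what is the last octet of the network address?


Given: IP = 85.249.250.37, prefix = /26
Subnet mask = 255.255.255.192
Last octet of IP: 37
Last octet of mask: 192
Network last octet = 37 AND 192 = 0

0


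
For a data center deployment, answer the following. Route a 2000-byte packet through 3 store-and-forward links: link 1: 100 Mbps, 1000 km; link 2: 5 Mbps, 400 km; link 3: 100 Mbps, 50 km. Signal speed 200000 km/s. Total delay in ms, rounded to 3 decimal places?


Packet = 2000 bytes = 16000 bits. Store-and-forward: sum (t_trans + t_prop) per link.
Link 1: t_trans = 16000/(100*10^6) s = 0.1600 ms; t_prop = 1000/200000 s = 5.0000 ms; subtotal = 5.1600 ms
Link 2: t_trans = 16000/(5*10^6) s = 3.2000 ms; t_prop = 400/200000 s = 2.0000 ms; subtotal = 5.2000 ms
Link 3: t_trans = 16000/(100*10^6) s = 0.1600 ms; t_prop = 50/200000 s = 0.2500 ms; subtotal = 0.4100 ms
End-to-end = 5.1600 + 5.2000 + 0.4100 = 10.7700 ms -> 10.770 ms (3 dp)

10.770
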